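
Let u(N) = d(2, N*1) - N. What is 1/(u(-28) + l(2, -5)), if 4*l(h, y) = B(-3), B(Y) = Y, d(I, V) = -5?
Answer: 4/89 ≈ 0.044944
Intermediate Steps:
l(h, y) = -¾ (l(h, y) = (¼)*(-3) = -¾)
u(N) = -5 - N
1/(u(-28) + l(2, -5)) = 1/((-5 - 1*(-28)) - ¾) = 1/((-5 + 28) - ¾) = 1/(23 - ¾) = 1/(89/4) = 4/89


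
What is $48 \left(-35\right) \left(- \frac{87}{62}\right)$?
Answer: $\frac{73080}{31} \approx 2357.4$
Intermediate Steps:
$48 \left(-35\right) \left(- \frac{87}{62}\right) = - 1680 \left(\left(-87\right) \frac{1}{62}\right) = \left(-1680\right) \left(- \frac{87}{62}\right) = \frac{73080}{31}$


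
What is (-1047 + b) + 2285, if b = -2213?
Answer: -975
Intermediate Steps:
(-1047 + b) + 2285 = (-1047 - 2213) + 2285 = -3260 + 2285 = -975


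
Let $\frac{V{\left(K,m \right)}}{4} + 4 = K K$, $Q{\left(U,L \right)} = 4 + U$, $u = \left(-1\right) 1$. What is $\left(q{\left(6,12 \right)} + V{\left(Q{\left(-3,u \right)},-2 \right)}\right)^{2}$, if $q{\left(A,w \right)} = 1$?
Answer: $121$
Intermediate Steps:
$u = -1$
$V{\left(K,m \right)} = -16 + 4 K^{2}$ ($V{\left(K,m \right)} = -16 + 4 K K = -16 + 4 K^{2}$)
$\left(q{\left(6,12 \right)} + V{\left(Q{\left(-3,u \right)},-2 \right)}\right)^{2} = \left(1 - \left(16 - 4 \left(4 - 3\right)^{2}\right)\right)^{2} = \left(1 - \left(16 - 4 \cdot 1^{2}\right)\right)^{2} = \left(1 + \left(-16 + 4 \cdot 1\right)\right)^{2} = \left(1 + \left(-16 + 4\right)\right)^{2} = \left(1 - 12\right)^{2} = \left(-11\right)^{2} = 121$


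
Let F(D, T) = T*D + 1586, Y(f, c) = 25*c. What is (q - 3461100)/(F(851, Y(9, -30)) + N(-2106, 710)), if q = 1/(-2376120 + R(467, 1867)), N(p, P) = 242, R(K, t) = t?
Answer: 8217527058301/1511026842766 ≈ 5.4384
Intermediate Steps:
q = -1/2374253 (q = 1/(-2376120 + 1867) = 1/(-2374253) = -1/2374253 ≈ -4.2119e-7)
F(D, T) = 1586 + D*T (F(D, T) = D*T + 1586 = 1586 + D*T)
(q - 3461100)/(F(851, Y(9, -30)) + N(-2106, 710)) = (-1/2374253 - 3461100)/((1586 + 851*(25*(-30))) + 242) = -8217527058301/(2374253*((1586 + 851*(-750)) + 242)) = -8217527058301/(2374253*((1586 - 638250) + 242)) = -8217527058301/(2374253*(-636664 + 242)) = -8217527058301/2374253/(-636422) = -8217527058301/2374253*(-1/636422) = 8217527058301/1511026842766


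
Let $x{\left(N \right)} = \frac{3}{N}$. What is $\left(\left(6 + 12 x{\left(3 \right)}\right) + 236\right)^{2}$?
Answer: $64516$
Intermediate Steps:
$\left(\left(6 + 12 x{\left(3 \right)}\right) + 236\right)^{2} = \left(\left(6 + 12 \cdot \frac{3}{3}\right) + 236\right)^{2} = \left(\left(6 + 12 \cdot 3 \cdot \frac{1}{3}\right) + 236\right)^{2} = \left(\left(6 + 12 \cdot 1\right) + 236\right)^{2} = \left(\left(6 + 12\right) + 236\right)^{2} = \left(18 + 236\right)^{2} = 254^{2} = 64516$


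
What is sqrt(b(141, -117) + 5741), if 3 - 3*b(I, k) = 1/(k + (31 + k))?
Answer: sqrt(2129599311)/609 ≈ 75.776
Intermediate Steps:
b(I, k) = 1 - 1/(3*(31 + 2*k)) (b(I, k) = 1 - 1/(3*(k + (31 + k))) = 1 - 1/(3*(31 + 2*k)))
sqrt(b(141, -117) + 5741) = sqrt(2*(46 + 3*(-117))/(3*(31 + 2*(-117))) + 5741) = sqrt(2*(46 - 351)/(3*(31 - 234)) + 5741) = sqrt((2/3)*(-305)/(-203) + 5741) = sqrt((2/3)*(-1/203)*(-305) + 5741) = sqrt(610/609 + 5741) = sqrt(3496879/609) = sqrt(2129599311)/609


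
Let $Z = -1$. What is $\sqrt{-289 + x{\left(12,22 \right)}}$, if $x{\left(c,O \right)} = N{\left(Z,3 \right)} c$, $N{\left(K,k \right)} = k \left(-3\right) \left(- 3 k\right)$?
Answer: $\sqrt{683} \approx 26.134$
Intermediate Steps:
$N{\left(K,k \right)} = 9 k^{2}$ ($N{\left(K,k \right)} = - 3 k \left(- 3 k\right) = 9 k^{2}$)
$x{\left(c,O \right)} = 81 c$ ($x{\left(c,O \right)} = 9 \cdot 3^{2} c = 9 \cdot 9 c = 81 c$)
$\sqrt{-289 + x{\left(12,22 \right)}} = \sqrt{-289 + 81 \cdot 12} = \sqrt{-289 + 972} = \sqrt{683}$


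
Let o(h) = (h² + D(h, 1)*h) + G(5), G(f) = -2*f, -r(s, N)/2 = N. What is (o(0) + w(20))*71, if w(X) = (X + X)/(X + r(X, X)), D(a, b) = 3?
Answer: -852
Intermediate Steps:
r(s, N) = -2*N
w(X) = -2 (w(X) = (X + X)/(X - 2*X) = (2*X)/((-X)) = (2*X)*(-1/X) = -2)
o(h) = -10 + h² + 3*h (o(h) = (h² + 3*h) - 2*5 = (h² + 3*h) - 10 = -10 + h² + 3*h)
(o(0) + w(20))*71 = ((-10 + 0² + 3*0) - 2)*71 = ((-10 + 0 + 0) - 2)*71 = (-10 - 2)*71 = -12*71 = -852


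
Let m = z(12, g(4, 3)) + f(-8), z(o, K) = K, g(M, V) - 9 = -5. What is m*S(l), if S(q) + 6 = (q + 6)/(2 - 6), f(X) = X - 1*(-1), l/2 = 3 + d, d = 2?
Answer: 30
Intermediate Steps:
l = 10 (l = 2*(3 + 2) = 2*5 = 10)
g(M, V) = 4 (g(M, V) = 9 - 5 = 4)
f(X) = 1 + X (f(X) = X + 1 = 1 + X)
S(q) = -15/2 - q/4 (S(q) = -6 + (q + 6)/(2 - 6) = -6 + (6 + q)/(-4) = -6 + (6 + q)*(-¼) = -6 + (-3/2 - q/4) = -15/2 - q/4)
m = -3 (m = 4 + (1 - 8) = 4 - 7 = -3)
m*S(l) = -3*(-15/2 - ¼*10) = -3*(-15/2 - 5/2) = -3*(-10) = 30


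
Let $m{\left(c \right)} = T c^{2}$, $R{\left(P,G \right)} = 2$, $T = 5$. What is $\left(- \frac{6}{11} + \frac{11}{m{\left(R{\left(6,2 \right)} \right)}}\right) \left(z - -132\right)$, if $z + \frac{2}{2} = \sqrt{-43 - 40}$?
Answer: $\frac{131}{220} + \frac{i \sqrt{83}}{220} \approx 0.59545 + 0.041411 i$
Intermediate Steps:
$m{\left(c \right)} = 5 c^{2}$
$z = -1 + i \sqrt{83}$ ($z = -1 + \sqrt{-43 - 40} = -1 + \sqrt{-83} = -1 + i \sqrt{83} \approx -1.0 + 9.1104 i$)
$\left(- \frac{6}{11} + \frac{11}{m{\left(R{\left(6,2 \right)} \right)}}\right) \left(z - -132\right) = \left(- \frac{6}{11} + \frac{11}{5 \cdot 2^{2}}\right) \left(\left(-1 + i \sqrt{83}\right) - -132\right) = \left(\left(-6\right) \frac{1}{11} + \frac{11}{5 \cdot 4}\right) \left(\left(-1 + i \sqrt{83}\right) + 132\right) = \left(- \frac{6}{11} + \frac{11}{20}\right) \left(131 + i \sqrt{83}\right) = \frac{131 + i \sqrt{83}}{220} = \frac{131}{220} + \frac{i \sqrt{83}}{220}$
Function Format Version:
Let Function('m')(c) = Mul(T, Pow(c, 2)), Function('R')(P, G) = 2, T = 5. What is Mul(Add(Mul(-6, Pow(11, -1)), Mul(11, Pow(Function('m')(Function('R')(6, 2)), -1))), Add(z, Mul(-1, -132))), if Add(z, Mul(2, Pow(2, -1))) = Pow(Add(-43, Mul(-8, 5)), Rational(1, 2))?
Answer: Add(Rational(131, 220), Mul(Rational(1, 220), I, Pow(83, Rational(1, 2)))) ≈ Add(0.59545, Mul(0.041411, I))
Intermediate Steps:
Function('m')(c) = Mul(5, Pow(c, 2))
z = Add(-1, Mul(I, Pow(83, Rational(1, 2)))) (z = Add(-1, Pow(Add(-43, Mul(-8, 5)), Rational(1, 2))) = Add(-1, Pow(Add(-43, -40), Rational(1, 2))) = Add(-1, Pow(-83, Rational(1, 2))) = Add(-1, Mul(I, Pow(83, Rational(1, 2)))) ≈ Add(-1.0000, Mul(9.1104, I)))
Mul(Add(Mul(-6, Pow(11, -1)), Mul(11, Pow(Function('m')(Function('R')(6, 2)), -1))), Add(z, Mul(-1, -132))) = Mul(Add(Mul(-6, Pow(11, -1)), Mul(11, Pow(Mul(5, Pow(2, 2)), -1))), Add(Add(-1, Mul(I, Pow(83, Rational(1, 2)))), Mul(-1, -132))) = Mul(Add(Mul(-6, Rational(1, 11)), Mul(11, Pow(Mul(5, 4), -1))), Add(Add(-1, Mul(I, Pow(83, Rational(1, 2)))), 132)) = Mul(Add(Rational(-6, 11), Mul(11, Pow(20, -1))), Add(131, Mul(I, Pow(83, Rational(1, 2))))) = Mul(Add(Rational(-6, 11), Mul(11, Rational(1, 20))), Add(131, Mul(I, Pow(83, Rational(1, 2))))) = Mul(Add(Rational(-6, 11), Rational(11, 20)), Add(131, Mul(I, Pow(83, Rational(1, 2))))) = Mul(Rational(1, 220), Add(131, Mul(I, Pow(83, Rational(1, 2))))) = Add(Rational(131, 220), Mul(Rational(1, 220), I, Pow(83, Rational(1, 2))))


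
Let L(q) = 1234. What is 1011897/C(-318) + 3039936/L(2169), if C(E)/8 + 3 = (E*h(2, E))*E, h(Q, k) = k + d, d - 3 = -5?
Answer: 131161612286901/53242465096 ≈ 2463.5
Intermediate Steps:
d = -2 (d = 3 - 5 = -2)
h(Q, k) = -2 + k (h(Q, k) = k - 2 = -2 + k)
C(E) = -24 + 8*E²*(-2 + E) (C(E) = -24 + 8*((E*(-2 + E))*E) = -24 + 8*(E²*(-2 + E)) = -24 + 8*E²*(-2 + E))
1011897/C(-318) + 3039936/L(2169) = 1011897/(-24 + 8*(-318)²*(-2 - 318)) + 3039936/1234 = 1011897/(-24 + 8*101124*(-320)) + 3039936*(1/1234) = 1011897/(-24 - 258877440) + 1519968/617 = 1011897/(-258877464) + 1519968/617 = 1011897*(-1/258877464) + 1519968/617 = -337299/86292488 + 1519968/617 = 131161612286901/53242465096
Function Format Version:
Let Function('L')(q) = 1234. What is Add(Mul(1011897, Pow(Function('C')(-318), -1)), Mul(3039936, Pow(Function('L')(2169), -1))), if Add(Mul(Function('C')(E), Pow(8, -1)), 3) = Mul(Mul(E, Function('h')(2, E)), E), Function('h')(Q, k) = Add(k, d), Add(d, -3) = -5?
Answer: Rational(131161612286901, 53242465096) ≈ 2463.5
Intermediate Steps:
d = -2 (d = Add(3, -5) = -2)
Function('h')(Q, k) = Add(-2, k) (Function('h')(Q, k) = Add(k, -2) = Add(-2, k))
Function('C')(E) = Add(-24, Mul(8, Pow(E, 2), Add(-2, E))) (Function('C')(E) = Add(-24, Mul(8, Mul(Mul(E, Add(-2, E)), E))) = Add(-24, Mul(8, Mul(Pow(E, 2), Add(-2, E)))) = Add(-24, Mul(8, Pow(E, 2), Add(-2, E))))
Add(Mul(1011897, Pow(Function('C')(-318), -1)), Mul(3039936, Pow(Function('L')(2169), -1))) = Add(Mul(1011897, Pow(Add(-24, Mul(8, Pow(-318, 2), Add(-2, -318))), -1)), Mul(3039936, Pow(1234, -1))) = Add(Mul(1011897, Pow(Add(-24, Mul(8, 101124, -320)), -1)), Mul(3039936, Rational(1, 1234))) = Add(Mul(1011897, Pow(Add(-24, -258877440), -1)), Rational(1519968, 617)) = Add(Mul(1011897, Pow(-258877464, -1)), Rational(1519968, 617)) = Add(Mul(1011897, Rational(-1, 258877464)), Rational(1519968, 617)) = Add(Rational(-337299, 86292488), Rational(1519968, 617)) = Rational(131161612286901, 53242465096)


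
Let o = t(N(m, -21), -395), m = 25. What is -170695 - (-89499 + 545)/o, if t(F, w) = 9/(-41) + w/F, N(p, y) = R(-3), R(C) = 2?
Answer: -2774772263/16213 ≈ -1.7115e+5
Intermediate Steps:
N(p, y) = 2
t(F, w) = -9/41 + w/F (t(F, w) = 9*(-1/41) + w/F = -9/41 + w/F)
o = -16213/82 (o = -9/41 - 395/2 = -16213/82 ≈ -197.72)
-170695 - (-89499 + 545)/o = -170695 - (-89499 + 545)/(-16213/82) = -170695 - (-88954)*(-82)/16213 = -170695 - 1*7294228/16213 = -170695 - 7294228/16213 = -2774772263/16213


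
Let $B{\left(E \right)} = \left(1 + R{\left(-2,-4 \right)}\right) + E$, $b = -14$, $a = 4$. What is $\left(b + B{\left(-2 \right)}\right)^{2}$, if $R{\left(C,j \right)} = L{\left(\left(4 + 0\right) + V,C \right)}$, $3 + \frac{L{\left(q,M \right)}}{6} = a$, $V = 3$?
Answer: $81$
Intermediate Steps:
$L{\left(q,M \right)} = 6$ ($L{\left(q,M \right)} = -18 + 6 \cdot 4 = -18 + 24 = 6$)
$R{\left(C,j \right)} = 6$
$B{\left(E \right)} = 7 + E$ ($B{\left(E \right)} = \left(1 + 6\right) + E = 7 + E$)
$\left(b + B{\left(-2 \right)}\right)^{2} = \left(-14 + \left(7 - 2\right)\right)^{2} = \left(-14 + 5\right)^{2} = \left(-9\right)^{2} = 81$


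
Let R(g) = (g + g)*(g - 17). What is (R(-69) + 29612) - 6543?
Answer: 34937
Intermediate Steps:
R(g) = 2*g*(-17 + g) (R(g) = (2*g)*(-17 + g) = 2*g*(-17 + g))
(R(-69) + 29612) - 6543 = (2*(-69)*(-17 - 69) + 29612) - 6543 = (2*(-69)*(-86) + 29612) - 6543 = (11868 + 29612) - 6543 = 41480 - 6543 = 34937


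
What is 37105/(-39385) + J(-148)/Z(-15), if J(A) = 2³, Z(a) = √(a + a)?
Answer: -7421/7877 - 4*I*√30/15 ≈ -0.94211 - 1.4606*I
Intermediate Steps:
Z(a) = √2*√a (Z(a) = √(2*a) = √2*√a)
J(A) = 8
37105/(-39385) + J(-148)/Z(-15) = 37105/(-39385) + 8/((√2*√(-15))) = 37105*(-1/39385) + 8/((√2*(I*√15))) = -7421/7877 + 8/((I*√30)) = -7421/7877 + 8*(-I*√30/30) = -7421/7877 - 4*I*√30/15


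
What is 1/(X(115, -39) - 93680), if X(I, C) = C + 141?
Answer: -1/93578 ≈ -1.0686e-5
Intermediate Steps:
X(I, C) = 141 + C
1/(X(115, -39) - 93680) = 1/((141 - 39) - 93680) = 1/(102 - 93680) = 1/(-93578) = -1/93578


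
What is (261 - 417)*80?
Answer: -12480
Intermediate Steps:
(261 - 417)*80 = -156*80 = -12480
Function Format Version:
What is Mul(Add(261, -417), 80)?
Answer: -12480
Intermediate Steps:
Mul(Add(261, -417), 80) = Mul(-156, 80) = -12480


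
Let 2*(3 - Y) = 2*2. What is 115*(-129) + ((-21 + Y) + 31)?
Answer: -14824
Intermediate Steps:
Y = 1 (Y = 3 - 2 = 1)
115*(-129) + ((-21 + Y) + 31) = 115*(-129) + ((-21 + 1) + 31) = -14835 + (-20 + 31) = -14835 + 11 = -14824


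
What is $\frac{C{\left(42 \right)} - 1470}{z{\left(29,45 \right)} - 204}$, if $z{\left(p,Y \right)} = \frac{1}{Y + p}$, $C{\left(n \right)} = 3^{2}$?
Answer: $\frac{108114}{15095} \approx 7.1622$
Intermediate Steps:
$C{\left(n \right)} = 9$
$\frac{C{\left(42 \right)} - 1470}{z{\left(29,45 \right)} - 204} = \frac{9 - 1470}{\frac{1}{45 + 29} - 204} = - \frac{1461}{\frac{1}{74} - 204} = - \frac{1461}{- \frac{15095}{74}} = \left(-1461\right) \left(- \frac{74}{15095}\right) = \frac{108114}{15095}$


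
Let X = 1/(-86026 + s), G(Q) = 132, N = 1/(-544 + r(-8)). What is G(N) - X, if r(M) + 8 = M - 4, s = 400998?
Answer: 41576303/314972 ≈ 132.00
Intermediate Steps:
r(M) = -12 + M (r(M) = -8 + (M - 4) = -8 + (-4 + M) = -12 + M)
N = -1/564 (N = 1/(-544 + (-12 - 8)) = 1/(-544 - 20) = 1/(-564) = -1/564 ≈ -0.0017731)
X = 1/314972 (X = 1/(-86026 + 400998) = 1/314972 ≈ 3.1749e-6)
G(N) - X = 132 - 1*1/314972 = 132 - 1/314972 = 41576303/314972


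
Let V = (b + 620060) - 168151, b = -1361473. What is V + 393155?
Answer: -516409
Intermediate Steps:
V = -909564 (V = (-1361473 + 620060) - 168151 = -741413 - 168151 = -909564)
V + 393155 = -909564 + 393155 = -516409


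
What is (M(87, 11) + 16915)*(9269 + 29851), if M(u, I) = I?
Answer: 662145120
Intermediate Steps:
(M(87, 11) + 16915)*(9269 + 29851) = (11 + 16915)*(9269 + 29851) = 16926*39120 = 662145120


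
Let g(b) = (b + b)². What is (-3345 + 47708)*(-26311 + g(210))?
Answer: 6658398307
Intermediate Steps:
g(b) = 4*b² (g(b) = (2*b)² = 4*b²)
(-3345 + 47708)*(-26311 + g(210)) = (-3345 + 47708)*(-26311 + 4*210²) = 44363*(-26311 + 4*44100) = 44363*(-26311 + 176400) = 44363*150089 = 6658398307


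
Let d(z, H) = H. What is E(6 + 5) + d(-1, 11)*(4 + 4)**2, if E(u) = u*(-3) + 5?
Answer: 676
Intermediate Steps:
E(u) = 5 - 3*u (E(u) = -3*u + 5 = 5 - 3*u)
E(6 + 5) + d(-1, 11)*(4 + 4)**2 = (5 - 3*(6 + 5)) + 11*(4 + 4)**2 = (5 - 3*11) + 11*8**2 = (5 - 33) + 11*64 = -28 + 704 = 676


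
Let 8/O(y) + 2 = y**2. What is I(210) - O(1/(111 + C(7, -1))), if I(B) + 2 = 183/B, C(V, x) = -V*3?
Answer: 3256279/1133930 ≈ 2.8717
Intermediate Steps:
C(V, x) = -3*V
I(B) = -2 + 183/B
O(y) = 8/(-2 + y**2)
I(210) - O(1/(111 + C(7, -1))) = (-2 + 183/210) - 8/(-2 + (1/(111 - 3*7))**2) = (-2 + 183*(1/210)) - 8/(-2 + (1/(111 - 21))**2) = (-2 + 61/70) - 8/(-2 + (1/90)**2) = -79/70 - 8/(-2 + (1/90)**2) = -79/70 - 8/(-2 + 1/8100) = -79/70 - 8/(-16199/8100) = -79/70 - 8*(-8100)/16199 = -79/70 - 1*(-64800/16199) = -79/70 + 64800/16199 = 3256279/1133930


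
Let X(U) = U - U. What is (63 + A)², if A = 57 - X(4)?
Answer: 14400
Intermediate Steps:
X(U) = 0
A = 57 (A = 57 - 1*0 = 57 + 0 = 57)
(63 + A)² = (63 + 57)² = 120² = 14400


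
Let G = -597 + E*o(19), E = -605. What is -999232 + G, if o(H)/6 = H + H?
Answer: -1137769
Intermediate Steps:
o(H) = 12*H (o(H) = 6*(H + H) = 6*(2*H) = 12*H)
G = -138537 (G = -597 - 7260*19 = -597 - 605*228 = -597 - 137940 = -138537)
-999232 + G = -999232 - 138537 = -1137769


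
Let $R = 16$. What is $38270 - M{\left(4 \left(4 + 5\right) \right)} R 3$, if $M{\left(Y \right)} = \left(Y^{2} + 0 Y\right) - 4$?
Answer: $-23746$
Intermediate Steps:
$M{\left(Y \right)} = -4 + Y^{2}$ ($M{\left(Y \right)} = \left(Y^{2} + 0\right) - 4 = Y^{2} - 4 = -4 + Y^{2}$)
$38270 - M{\left(4 \left(4 + 5\right) \right)} R 3 = 38270 - \left(-4 + \left(4 \left(4 + 5\right)\right)^{2}\right) 16 \cdot 3 = 38270 - \left(-4 + \left(4 \cdot 9\right)^{2}\right) 16 \cdot 3 = 38270 - \left(-4 + 36^{2}\right) 16 \cdot 3 = 38270 - \left(-4 + 1296\right) 16 \cdot 3 = 38270 - 1292 \cdot 16 \cdot 3 = 38270 - 20672 \cdot 3 = 38270 - 62016 = -23746$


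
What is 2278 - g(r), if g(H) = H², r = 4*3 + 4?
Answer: 2022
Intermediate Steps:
r = 16 (r = 12 + 4 = 16)
2278 - g(r) = 2278 - 1*16² = 2278 - 1*256 = 2278 - 256 = 2022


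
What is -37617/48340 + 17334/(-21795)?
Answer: -22103841/14047604 ≈ -1.5735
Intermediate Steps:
-37617/48340 + 17334/(-21795) = -37617*1/48340 + 17334*(-1/21795) = -37617/48340 - 5778/7265 = -22103841/14047604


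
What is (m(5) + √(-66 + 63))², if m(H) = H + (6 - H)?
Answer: (6 + I*√3)² ≈ 33.0 + 20.785*I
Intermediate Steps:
m(H) = 6
(m(5) + √(-66 + 63))² = (6 + √(-66 + 63))² = (6 + √(-3))² = (6 + I*√3)²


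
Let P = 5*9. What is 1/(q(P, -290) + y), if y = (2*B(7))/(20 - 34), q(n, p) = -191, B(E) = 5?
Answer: -7/1342 ≈ -0.0052161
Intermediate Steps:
P = 45
y = -5/7 (y = (2*5)/(20 - 34) = 10/(-14) = 10*(-1/14) = -5/7 ≈ -0.71429)
1/(q(P, -290) + y) = 1/(-191 - 5/7) = 1/(-1342/7) = -7/1342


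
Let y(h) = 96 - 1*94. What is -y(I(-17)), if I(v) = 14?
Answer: -2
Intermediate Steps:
y(h) = 2 (y(h) = 96 - 94 = 2)
-y(I(-17)) = -1*2 = -2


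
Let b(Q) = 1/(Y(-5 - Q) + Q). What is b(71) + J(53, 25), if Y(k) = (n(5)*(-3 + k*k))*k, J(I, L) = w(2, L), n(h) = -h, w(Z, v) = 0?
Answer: 1/2193811 ≈ 4.5583e-7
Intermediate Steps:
J(I, L) = 0
Y(k) = k*(15 - 5*k²) (Y(k) = ((-1*5)*(-3 + k*k))*k = (-5*(-3 + k²))*k = (15 - 5*k²)*k = k*(15 - 5*k²))
b(Q) = 1/(Q + 5*(-5 - Q)*(3 - (-5 - Q)²)) (b(Q) = 1/(5*(-5 - Q)*(3 - (-5 - Q)²) + Q) = 1/(Q + 5*(-5 - Q)*(3 - (-5 - Q)²)))
b(71) + J(53, 25) = 1/(71 + 5*(-3 + (5 + 71)²)*(5 + 71)) + 0 = 1/(71 + 5*(-3 + 76²)*76) + 0 = 1/(71 + 5*(-3 + 5776)*76) + 0 = 1/(71 + 5*5773*76) + 0 = 1/(71 + 2193740) + 0 = 1/2193811 + 0 = 1/2193811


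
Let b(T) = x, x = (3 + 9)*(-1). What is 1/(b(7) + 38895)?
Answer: 1/38883 ≈ 2.5718e-5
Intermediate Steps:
x = -12 (x = 12*(-1) = -12)
b(T) = -12
1/(b(7) + 38895) = 1/(-12 + 38895) = 1/38883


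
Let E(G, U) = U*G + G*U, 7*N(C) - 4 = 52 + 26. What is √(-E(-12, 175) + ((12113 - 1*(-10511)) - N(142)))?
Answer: 3*√145978/7 ≈ 163.74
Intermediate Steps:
N(C) = 82/7 (N(C) = 4/7 + (52 + 26)/7 = 4/7 + (⅐)*78 = 4/7 + 78/7 = 82/7)
E(G, U) = 2*G*U (E(G, U) = G*U + G*U = 2*G*U)
√(-E(-12, 175) + ((12113 - 1*(-10511)) - N(142))) = √(-2*(-12)*175 + ((12113 - 1*(-10511)) - 1*82/7)) = √(-1*(-4200) + ((12113 + 10511) - 82/7)) = √(4200 + (22624 - 82/7)) = √(4200 + 158286/7) = √(187686/7) = 3*√145978/7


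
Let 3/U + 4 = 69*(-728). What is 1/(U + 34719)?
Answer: 50236/1744143681 ≈ 2.8803e-5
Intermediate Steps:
U = -3/50236 (U = 3/(-4 + 69*(-728)) = 3/(-4 - 50232) = 3/(-50236) = 3*(-1/50236) = -3/50236 ≈ -5.9718e-5)
1/(U + 34719) = 1/(-3/50236 + 34719) = 1/(1744143681/50236) = 50236/1744143681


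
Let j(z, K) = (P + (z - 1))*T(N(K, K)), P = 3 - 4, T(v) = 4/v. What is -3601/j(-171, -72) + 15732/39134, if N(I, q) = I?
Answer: -1266932988/3385091 ≈ -374.27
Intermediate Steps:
P = -1
j(z, K) = 4*(-2 + z)/K (j(z, K) = (-1 + (z - 1))*(4/K) = (-1 + (-1 + z))*(4/K) = (-2 + z)*(4/K) = 4*(-2 + z)/K)
-3601/j(-171, -72) + 15732/39134 = -3601*(-18/(-2 - 171)) + 15732/39134 = -3601/(4*(-1/72)*(-173)) + 15732*(1/39134) = -3601/173/18 + 7866/19567 = -3601*18/173 + 7866/19567 = -64818/173 + 7866/19567 = -1266932988/3385091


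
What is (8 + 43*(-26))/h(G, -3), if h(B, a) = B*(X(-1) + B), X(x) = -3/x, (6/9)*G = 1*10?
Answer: -37/9 ≈ -4.1111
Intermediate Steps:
G = 15 (G = 3*(1*10)/2 = (3/2)*10 = 15)
h(B, a) = B*(3 + B) (h(B, a) = B*(-3/(-1) + B) = B*(-3*(-1) + B) = B*(3 + B))
(8 + 43*(-26))/h(G, -3) = (8 + 43*(-26))/((15*(3 + 15))) = (8 - 1118)/((15*18)) = -1110/270 = -1110*1/270 = -37/9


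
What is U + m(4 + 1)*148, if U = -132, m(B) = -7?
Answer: -1168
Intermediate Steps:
U + m(4 + 1)*148 = -132 - 7*148 = -132 - 1036 = -1168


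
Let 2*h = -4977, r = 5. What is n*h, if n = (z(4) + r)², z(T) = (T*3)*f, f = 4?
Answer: -13980393/2 ≈ -6.9902e+6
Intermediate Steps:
h = -4977/2 (h = (½)*(-4977) = -4977/2 ≈ -2488.5)
z(T) = 12*T (z(T) = (T*3)*4 = (3*T)*4 = 12*T)
n = 2809 (n = (12*4 + 5)² = (48 + 5)² = 53² = 2809)
n*h = 2809*(-4977/2) = -13980393/2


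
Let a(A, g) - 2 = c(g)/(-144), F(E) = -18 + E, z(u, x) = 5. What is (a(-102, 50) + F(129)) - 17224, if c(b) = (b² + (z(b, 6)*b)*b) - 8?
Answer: -154936/9 ≈ -17215.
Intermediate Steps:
c(b) = -8 + 6*b² (c(b) = (b² + (5*b)*b) - 8 = (b² + 5*b²) - 8 = 6*b² - 8 = -8 + 6*b²)
a(A, g) = 37/18 - g²/24 (a(A, g) = 2 + (-8 + 6*g²)/(-144) = 2 + (-8 + 6*g²)*(-1/144) = 2 + (1/18 - g²/24) = 37/18 - g²/24)
(a(-102, 50) + F(129)) - 17224 = ((37/18 - 1/24*50²) + (-18 + 129)) - 17224 = ((37/18 - 1/24*2500) + 111) - 17224 = ((37/18 - 625/6) + 111) - 17224 = (-919/9 + 111) - 17224 = 80/9 - 17224 = -154936/9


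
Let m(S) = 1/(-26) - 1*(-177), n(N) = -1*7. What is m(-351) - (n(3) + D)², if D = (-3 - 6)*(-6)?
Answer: -52833/26 ≈ -2032.0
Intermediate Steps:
n(N) = -7
m(S) = 4601/26 (m(S) = 1*(-1/26) + 177 = -1/26 + 177 = 4601/26)
D = 54 (D = -9*(-6) = 54)
m(-351) - (n(3) + D)² = 4601/26 - (-7 + 54)² = 4601/26 - 1*47² = 4601/26 - 1*2209 = 4601/26 - 2209 = -52833/26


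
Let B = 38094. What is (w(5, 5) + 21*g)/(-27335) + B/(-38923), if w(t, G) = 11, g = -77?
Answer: -88980832/96723655 ≈ -0.91995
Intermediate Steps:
(w(5, 5) + 21*g)/(-27335) + B/(-38923) = (11 + 21*(-77))/(-27335) + 38094/(-38923) = (11 - 1617)*(-1/27335) + 38094*(-1/38923) = -1606*(-1/27335) - 38094/38923 = 146/2485 - 38094/38923 = -88980832/96723655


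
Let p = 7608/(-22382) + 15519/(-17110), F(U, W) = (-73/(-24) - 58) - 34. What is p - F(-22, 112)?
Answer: 201537660847/2297736120 ≈ 87.711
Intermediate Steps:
F(U, W) = -2135/24 (F(U, W) = (-73*(-1/24) - 58) - 34 = (73/24 - 58) - 34 = -1319/24 - 34 = -2135/24)
p = -238759569/191478010 (p = 7608*(-1/22382) + 15519*(-1/17110) = -3804/11191 - 15519/17110 = -238759569/191478010 ≈ -1.2469)
p - F(-22, 112) = -238759569/191478010 - 1*(-2135/24) = -238759569/191478010 + 2135/24 = 201537660847/2297736120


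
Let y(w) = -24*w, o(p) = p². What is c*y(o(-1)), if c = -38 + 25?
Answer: 312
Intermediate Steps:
c = -13
c*y(o(-1)) = -(-312)*(-1)² = -(-312) = -13*(-24) = 312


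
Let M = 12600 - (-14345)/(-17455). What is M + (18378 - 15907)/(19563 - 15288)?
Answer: 188039076286/14924025 ≈ 12600.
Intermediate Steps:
M = 43983731/3491 (M = 12600 - (-14345)*(-1)/17455 = 12600 - 1*2869/3491 = 12600 - 2869/3491 = 43983731/3491 ≈ 12599.)
M + (18378 - 15907)/(19563 - 15288) = 43983731/3491 + (18378 - 15907)/(19563 - 15288) = 43983731/3491 + 2471/4275 = 188039076286/14924025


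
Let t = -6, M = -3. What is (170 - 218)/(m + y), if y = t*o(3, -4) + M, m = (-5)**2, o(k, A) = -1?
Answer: -12/7 ≈ -1.7143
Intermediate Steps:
m = 25
y = 3 (y = -6*(-1) - 3 = 6 - 3 = 3)
(170 - 218)/(m + y) = (170 - 218)/(25 + 3) = -48/28 = -48*1/28 = -12/7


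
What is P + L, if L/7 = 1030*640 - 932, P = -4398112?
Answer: 209764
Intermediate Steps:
L = 4607876 (L = 7*(1030*640 - 932) = 7*(659200 - 932) = 7*658268 = 4607876)
P + L = -4398112 + 4607876 = 209764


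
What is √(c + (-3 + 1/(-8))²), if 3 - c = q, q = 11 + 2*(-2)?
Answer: 3*√41/8 ≈ 2.4012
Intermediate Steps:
q = 7 (q = 11 - 4 = 7)
c = -4 (c = 3 - 1*7 = 3 - 7 = -4)
√(c + (-3 + 1/(-8))²) = √(-4 + (-3 + 1/(-8))²) = √(-4 + (-3 - ⅛)²) = √(-4 + (-25/8)²) = √(-4 + 625/64) = √(369/64) = 3*√41/8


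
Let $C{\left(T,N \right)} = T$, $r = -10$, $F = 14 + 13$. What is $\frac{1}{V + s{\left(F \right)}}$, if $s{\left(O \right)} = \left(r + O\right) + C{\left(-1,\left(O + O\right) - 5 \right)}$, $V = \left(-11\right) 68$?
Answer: $- \frac{1}{732} \approx -0.0013661$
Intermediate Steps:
$F = 27$
$V = -748$
$s{\left(O \right)} = -11 + O$ ($s{\left(O \right)} = \left(-10 + O\right) - 1 = -11 + O$)
$\frac{1}{V + s{\left(F \right)}} = \frac{1}{-748 + \left(-11 + 27\right)} = \frac{1}{-748 + 16} = \frac{1}{-732} = - \frac{1}{732}$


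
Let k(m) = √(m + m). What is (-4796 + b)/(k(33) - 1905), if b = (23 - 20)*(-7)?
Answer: 3058795/1209653 + 4817*√66/3628959 ≈ 2.5394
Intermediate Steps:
k(m) = √2*√m (k(m) = √(2*m) = √2*√m)
b = -21 (b = 3*(-7) = -21)
(-4796 + b)/(k(33) - 1905) = (-4796 - 21)/(√2*√33 - 1905) = -4817/(√66 - 1905) = -4817/(-1905 + √66)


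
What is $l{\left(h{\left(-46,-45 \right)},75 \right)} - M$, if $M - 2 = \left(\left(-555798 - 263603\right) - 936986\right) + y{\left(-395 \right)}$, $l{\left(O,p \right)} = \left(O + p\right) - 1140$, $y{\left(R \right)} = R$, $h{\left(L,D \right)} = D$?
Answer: $1755670$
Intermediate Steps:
$l{\left(O,p \right)} = -1140 + O + p$
$M = -1756780$ ($M = 2 - 1756782 = -1756780$)
$l{\left(h{\left(-46,-45 \right)},75 \right)} - M = \left(-1140 - 45 + 75\right) - -1756780 = -1110 + 1756780 = 1755670$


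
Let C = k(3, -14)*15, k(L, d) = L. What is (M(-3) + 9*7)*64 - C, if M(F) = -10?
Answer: 3347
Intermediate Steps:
C = 45 (C = 3*15 = 45)
(M(-3) + 9*7)*64 - C = (-10 + 9*7)*64 - 1*45 = (-10 + 63)*64 - 45 = 53*64 - 45 = 3392 - 45 = 3347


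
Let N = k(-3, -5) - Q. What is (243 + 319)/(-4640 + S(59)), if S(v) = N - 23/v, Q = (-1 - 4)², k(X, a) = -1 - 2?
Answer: -33158/275435 ≈ -0.12038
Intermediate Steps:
k(X, a) = -3
Q = 25 (Q = (-5)² = 25)
N = -28 (N = -3 - 1*25 = -3 - 25 = -28)
S(v) = -28 - 23/v
(243 + 319)/(-4640 + S(59)) = (243 + 319)/(-4640 + (-28 - 23/59)) = 562/(-4640 + (-28 - 23*1/59)) = 562/(-4640 + (-28 - 23/59)) = 562/(-4640 - 1675/59) = 562/(-275435/59) = 562*(-59/275435) = -33158/275435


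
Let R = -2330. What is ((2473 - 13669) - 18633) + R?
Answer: -32159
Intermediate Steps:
((2473 - 13669) - 18633) + R = ((2473 - 13669) - 18633) - 2330 = (-11196 - 18633) - 2330 = -29829 - 2330 = -32159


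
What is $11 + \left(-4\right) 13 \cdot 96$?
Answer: $-4981$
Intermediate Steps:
$11 + \left(-4\right) 13 \cdot 96 = 11 - 4992 = -4981$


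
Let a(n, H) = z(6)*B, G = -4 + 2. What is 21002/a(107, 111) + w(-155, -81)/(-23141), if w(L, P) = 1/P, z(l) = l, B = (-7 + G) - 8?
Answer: -6561098290/31865157 ≈ -205.90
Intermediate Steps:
G = -2
B = -17 (B = (-7 - 2) - 8 = -9 - 8 = -17)
a(n, H) = -102 (a(n, H) = 6*(-17) = -102)
21002/a(107, 111) + w(-155, -81)/(-23141) = 21002/(-102) + 1/(-81*(-23141)) = 21002*(-1/102) - 1/81*(-1/23141) = -10501/51 + 1/1874421 = -6561098290/31865157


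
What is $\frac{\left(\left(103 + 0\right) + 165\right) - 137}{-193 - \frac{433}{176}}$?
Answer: $- \frac{23056}{34401} \approx -0.67021$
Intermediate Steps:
$\frac{\left(\left(103 + 0\right) + 165\right) - 137}{-193 - \frac{433}{176}} = \frac{\left(103 + 165\right) - 137}{-193 - \frac{433}{176}} = \frac{268 - 137}{-193 - \frac{433}{176}} = \frac{131}{- \frac{34401}{176}} = 131 \left(- \frac{176}{34401}\right) = - \frac{23056}{34401}$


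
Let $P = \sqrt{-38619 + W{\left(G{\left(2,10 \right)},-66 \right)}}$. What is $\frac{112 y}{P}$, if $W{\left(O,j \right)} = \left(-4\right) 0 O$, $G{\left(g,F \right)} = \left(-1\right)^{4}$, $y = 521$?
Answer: $- \frac{8336 i \sqrt{4291}}{1839} \approx - 296.93 i$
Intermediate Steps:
$G{\left(g,F \right)} = 1$
$W{\left(O,j \right)} = 0$ ($W{\left(O,j \right)} = 0 O = 0$)
$P = 3 i \sqrt{4291}$ ($P = \sqrt{-38619 + 0} = \sqrt{-38619} = 3 i \sqrt{4291} \approx 196.52 i$)
$\frac{112 y}{P} = \frac{112 \cdot 521}{3 i \sqrt{4291}} = 58352 \left(- \frac{i \sqrt{4291}}{12873}\right) = - \frac{8336 i \sqrt{4291}}{1839}$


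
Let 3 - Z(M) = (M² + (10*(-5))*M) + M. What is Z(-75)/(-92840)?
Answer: 9297/92840 ≈ 0.10014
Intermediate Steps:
Z(M) = 3 - M² + 49*M (Z(M) = 3 - ((M² + (10*(-5))*M) + M) = 3 - ((M² - 50*M) + M) = 3 - (M² - 49*M) = 3 + (-M² + 49*M) = 3 - M² + 49*M)
Z(-75)/(-92840) = (3 - 1*(-75)² + 49*(-75))/(-92840) = (3 - 1*5625 - 3675)*(-1/92840) = (3 - 5625 - 3675)*(-1/92840) = -9297*(-1/92840) = 9297/92840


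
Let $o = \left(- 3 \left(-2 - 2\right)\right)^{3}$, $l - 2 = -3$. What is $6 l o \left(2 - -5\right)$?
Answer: $-72576$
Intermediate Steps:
$l = -1$ ($l = 2 - 3 = -1$)
$o = 1728$ ($o = \left(\left(-3\right) \left(-4\right)\right)^{3} = 12^{3} = 1728$)
$6 l o \left(2 - -5\right) = 6 \left(-1\right) 1728 \left(2 - -5\right) = 6 \left(- 1728 \left(2 + 5\right)\right) = 6 \left(\left(-1728\right) 7\right) = 6 \left(-12096\right) = -72576$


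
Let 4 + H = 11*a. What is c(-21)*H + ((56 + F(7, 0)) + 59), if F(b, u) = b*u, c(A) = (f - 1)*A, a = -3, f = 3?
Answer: 1669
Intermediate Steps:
c(A) = 2*A (c(A) = (3 - 1)*A = 2*A)
H = -37 (H = -4 + 11*(-3) = -4 - 33 = -37)
c(-21)*H + ((56 + F(7, 0)) + 59) = (2*(-21))*(-37) + ((56 + 7*0) + 59) = -42*(-37) + ((56 + 0) + 59) = 1554 + (56 + 59) = 1554 + 115 = 1669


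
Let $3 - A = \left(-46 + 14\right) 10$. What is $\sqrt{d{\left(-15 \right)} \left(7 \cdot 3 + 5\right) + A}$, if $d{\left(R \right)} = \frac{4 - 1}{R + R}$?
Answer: $\frac{3 \sqrt{890}}{5} \approx 17.9$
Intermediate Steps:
$d{\left(R \right)} = \frac{3}{2 R}$
$A = 323$ ($A = 3 - \left(-46 + 14\right) 10 = 3 - \left(-32\right) 10 = 3 - -320 = 3 + 320 = 323$)
$\sqrt{d{\left(-15 \right)} \left(7 \cdot 3 + 5\right) + A} = \sqrt{\frac{3}{2 \left(-15\right)} \left(7 \cdot 3 + 5\right) + 323} = \sqrt{\frac{3}{2} \left(- \frac{1}{15}\right) \left(21 + 5\right) + 323} = \sqrt{\left(- \frac{1}{10}\right) 26 + 323} = \sqrt{- \frac{13}{5} + 323} = \sqrt{\frac{1602}{5}} = \frac{3 \sqrt{890}}{5}$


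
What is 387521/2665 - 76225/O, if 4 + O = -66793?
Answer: 26088379862/178014005 ≈ 146.55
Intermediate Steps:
O = -66797 (O = -4 - 66793 = -66797)
387521/2665 - 76225/O = 387521/2665 - 76225/(-66797) = 387521*(1/2665) - 76225*(-1/66797) = 387521/2665 + 76225/66797 = 26088379862/178014005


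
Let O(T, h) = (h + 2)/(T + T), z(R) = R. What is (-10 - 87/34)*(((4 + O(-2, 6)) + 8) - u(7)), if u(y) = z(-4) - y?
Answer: -8967/34 ≈ -263.74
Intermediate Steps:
O(T, h) = (2 + h)/(2*T) (O(T, h) = (2 + h)/((2*T)) = (2 + h)*(1/(2*T)) = (2 + h)/(2*T))
u(y) = -4 - y
(-10 - 87/34)*(((4 + O(-2, 6)) + 8) - u(7)) = (-10 - 87/34)*(((4 + (½)*(2 + 6)/(-2)) + 8) - (-4 - 1*7)) = (-10 - 87*1/34)*(((4 + (½)*(-½)*8) + 8) - (-4 - 7)) = (-10 - 87/34)*(((4 - 2) + 8) - 1*(-11)) = -427*((2 + 8) + 11)/34 = -427*(10 + 11)/34 = -427/34*21 = -8967/34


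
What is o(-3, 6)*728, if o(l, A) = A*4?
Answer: 17472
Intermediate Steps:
o(l, A) = 4*A
o(-3, 6)*728 = (4*6)*728 = 24*728 = 17472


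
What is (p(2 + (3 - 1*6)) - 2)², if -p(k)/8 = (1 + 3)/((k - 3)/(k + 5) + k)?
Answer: 196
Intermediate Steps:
p(k) = -32/(k + (-3 + k)/(5 + k)) (p(k) = -8*(1 + 3)/((k - 3)/(k + 5) + k) = -32/((-3 + k)/(5 + k) + k) = -32/(k + (-3 + k)/(5 + k)))
(p(2 + (3 - 1*6)) - 2)² = (32*(-5 - (2 + (3 - 1*6)))/(-3 + (2 + (3 - 1*6))² + 6*(2 + (3 - 1*6))) - 2)² = (32*(-5 - (2 + (3 - 6)))/(-3 + (2 + (3 - 6))² + 6*(2 + (3 - 6))) - 2)² = (32*(-5 - (2 - 3))/(-3 + (2 - 3)² + 6*(2 - 3)) - 2)² = (32*(-5 - 1*(-1))/(-3 + (-1)² + 6*(-1)) - 2)² = (32*(-5 + 1)/(-3 + 1 - 6) - 2)² = (32*(-4)/(-8) - 2)² = (32*(-⅛)*(-4) - 2)² = (16 - 2)² = 14² = 196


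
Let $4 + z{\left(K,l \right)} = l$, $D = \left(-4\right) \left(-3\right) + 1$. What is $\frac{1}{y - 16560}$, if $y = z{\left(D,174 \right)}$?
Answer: $- \frac{1}{16390} \approx -6.1013 \cdot 10^{-5}$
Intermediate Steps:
$D = 13$ ($D = 12 + 1 = 13$)
$z{\left(K,l \right)} = -4 + l$
$y = 170$ ($y = -4 + 174 = 170$)
$\frac{1}{y - 16560} = \frac{1}{170 - 16560} = \frac{1}{-16390} = - \frac{1}{16390}$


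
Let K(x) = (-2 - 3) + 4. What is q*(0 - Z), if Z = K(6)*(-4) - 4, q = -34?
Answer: 0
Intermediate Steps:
K(x) = -1 (K(x) = -5 + 4 = -1)
Z = 0 (Z = -1*(-4) - 4 = 4 - 4 = 0)
q*(0 - Z) = -34*(0 - 1*0) = -34*(0 + 0) = -34*0 = 0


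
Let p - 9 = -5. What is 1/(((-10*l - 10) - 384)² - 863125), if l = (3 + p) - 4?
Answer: -1/683349 ≈ -1.4634e-6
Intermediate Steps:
p = 4 (p = 9 - 5 = 4)
l = 3 (l = (3 + 4) - 4 = 7 - 4 = 3)
1/(((-10*l - 10) - 384)² - 863125) = 1/(((-10*3 - 10) - 384)² - 863125) = 1/(((-30 - 10) - 384)² - 863125) = 1/((-40 - 384)² - 863125) = 1/((-424)² - 863125) = 1/(179776 - 863125) = 1/(-683349) = -1/683349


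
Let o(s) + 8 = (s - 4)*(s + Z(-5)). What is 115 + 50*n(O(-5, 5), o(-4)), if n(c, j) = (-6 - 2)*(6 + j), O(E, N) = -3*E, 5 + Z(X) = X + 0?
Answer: -43885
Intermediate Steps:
Z(X) = -5 + X (Z(X) = -5 + (X + 0) = -5 + X)
o(s) = -8 + (-10 + s)*(-4 + s) (o(s) = -8 + (s - 4)*(s + (-5 - 5)) = -8 + (-4 + s)*(s - 10) = -8 + (-4 + s)*(-10 + s) = -8 + (-10 + s)*(-4 + s))
n(c, j) = -48 - 8*j (n(c, j) = -8*(6 + j) = -48 - 8*j)
115 + 50*n(O(-5, 5), o(-4)) = 115 + 50*(-48 - 8*(32 + (-4)² - 14*(-4))) = 115 + 50*(-48 - 8*(32 + 16 + 56)) = 115 + 50*(-48 - 8*104) = 115 + 50*(-48 - 832) = 115 + 50*(-880) = 115 - 44000 = -43885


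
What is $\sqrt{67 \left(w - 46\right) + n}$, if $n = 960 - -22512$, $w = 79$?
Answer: $\sqrt{25683} \approx 160.26$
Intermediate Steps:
$n = 23472$ ($n = 960 + 22512 = 23472$)
$\sqrt{67 \left(w - 46\right) + n} = \sqrt{67 \left(79 - 46\right) + 23472} = \sqrt{67 \cdot 33 + 23472} = \sqrt{2211 + 23472} = \sqrt{25683}$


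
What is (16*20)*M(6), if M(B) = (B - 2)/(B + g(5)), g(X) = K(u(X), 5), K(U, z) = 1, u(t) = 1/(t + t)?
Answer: 1280/7 ≈ 182.86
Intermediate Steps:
u(t) = 1/(2*t)
g(X) = 1
M(B) = (-2 + B)/(1 + B) (M(B) = (B - 2)/(B + 1) = (-2 + B)/(1 + B))
(16*20)*M(6) = (16*20)*((-2 + 6)/(1 + 6)) = 320*(4/7) = 1280/7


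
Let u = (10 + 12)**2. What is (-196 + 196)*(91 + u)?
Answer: 0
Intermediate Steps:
u = 484 (u = 22**2 = 484)
(-196 + 196)*(91 + u) = (-196 + 196)*(91 + 484) = 0*575 = 0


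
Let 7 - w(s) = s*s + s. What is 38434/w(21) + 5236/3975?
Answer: -30078554/361725 ≈ -83.153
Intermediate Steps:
w(s) = 7 - s - s² (w(s) = 7 - (s*s + s) = 7 - (s² + s) = 7 - (s + s²) = 7 + (-s - s²) = 7 - s - s²)
38434/w(21) + 5236/3975 = 38434/(7 - 1*21 - 1*21²) + 5236/3975 = 38434/(7 - 21 - 1*441) + 5236*(1/3975) = 38434/(7 - 21 - 441) + 5236/3975 = 38434/(-455) + 5236/3975 = 38434*(-1/455) + 5236/3975 = -38434/455 + 5236/3975 = -30078554/361725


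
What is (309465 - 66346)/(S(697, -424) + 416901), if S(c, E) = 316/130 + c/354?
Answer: 5594168190/9592993247 ≈ 0.58315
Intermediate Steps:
S(c, E) = 158/65 + c/354 (S(c, E) = 316*(1/130) + c*(1/354) = 158/65 + c/354)
(309465 - 66346)/(S(697, -424) + 416901) = (309465 - 66346)/((158/65 + (1/354)*697) + 416901) = 243119/((158/65 + 697/354) + 416901) = 243119/(101237/23010 + 416901) = 243119/(9592993247/23010) = 243119*(23010/9592993247) = 5594168190/9592993247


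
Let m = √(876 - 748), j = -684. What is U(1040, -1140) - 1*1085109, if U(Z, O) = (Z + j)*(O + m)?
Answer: -1490949 + 2848*√2 ≈ -1.4869e+6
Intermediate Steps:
m = 8*√2 (m = √128 = 8*√2 ≈ 11.314)
U(Z, O) = (-684 + Z)*(O + 8*√2) (U(Z, O) = (Z - 684)*(O + 8*√2) = (-684 + Z)*(O + 8*√2))
U(1040, -1140) - 1*1085109 = (-5472*√2 - 684*(-1140) - 1140*1040 + 8*1040*√2) - 1*1085109 = (-5472*√2 + 779760 - 1185600 + 8320*√2) - 1085109 = (-405840 + 2848*√2) - 1085109 = -1490949 + 2848*√2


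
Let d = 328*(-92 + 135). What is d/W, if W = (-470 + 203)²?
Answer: 14104/71289 ≈ 0.19784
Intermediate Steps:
d = 14104 (d = 328*43 = 14104)
W = 71289 (W = (-267)² = 71289)
d/W = 14104/71289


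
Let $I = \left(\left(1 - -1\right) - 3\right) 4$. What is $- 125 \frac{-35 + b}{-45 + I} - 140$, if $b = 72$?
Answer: $- \frac{2235}{49} \approx -45.612$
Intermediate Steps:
$I = -4$ ($I = \left(\left(1 + 1\right) - 3\right) 4 = \left(2 - 3\right) 4 = \left(-1\right) 4 = -4$)
$- 125 \frac{-35 + b}{-45 + I} - 140 = - 125 \frac{-35 + 72}{-45 - 4} - 140 = - 125 \frac{37}{-49} - 140 = - 125 \cdot 37 \left(- \frac{1}{49}\right) - 140 = \left(-125\right) \left(- \frac{37}{49}\right) - 140 = \frac{4625}{49} - 140 = - \frac{2235}{49}$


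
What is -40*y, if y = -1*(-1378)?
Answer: -55120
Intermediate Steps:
y = 1378
-40*y = -40*1378 = -55120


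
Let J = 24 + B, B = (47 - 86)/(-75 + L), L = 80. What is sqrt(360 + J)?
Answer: 3*sqrt(1045)/5 ≈ 19.396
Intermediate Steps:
B = -39/5 (B = (47 - 86)/(-75 + 80) = -39/5 ≈ -7.8000)
J = 81/5 (J = 24 - 39/5 = 81/5 ≈ 16.200)
sqrt(360 + J) = sqrt(360 + 81/5) = sqrt(1881/5) = 3*sqrt(1045)/5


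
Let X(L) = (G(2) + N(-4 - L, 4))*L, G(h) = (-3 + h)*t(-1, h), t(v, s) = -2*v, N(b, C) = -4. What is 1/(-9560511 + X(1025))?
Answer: -1/9566661 ≈ -1.0453e-7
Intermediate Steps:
G(h) = -6 + 2*h (G(h) = (-3 + h)*(-2*(-1)) = (-3 + h)*2 = -6 + 2*h)
X(L) = -6*L (X(L) = ((-6 + 2*2) - 4)*L = ((-6 + 4) - 4)*L = (-2 - 4)*L = -6*L)
1/(-9560511 + X(1025)) = 1/(-9560511 - 6*1025) = 1/(-9560511 - 6150) = 1/(-9566661) = -1/9566661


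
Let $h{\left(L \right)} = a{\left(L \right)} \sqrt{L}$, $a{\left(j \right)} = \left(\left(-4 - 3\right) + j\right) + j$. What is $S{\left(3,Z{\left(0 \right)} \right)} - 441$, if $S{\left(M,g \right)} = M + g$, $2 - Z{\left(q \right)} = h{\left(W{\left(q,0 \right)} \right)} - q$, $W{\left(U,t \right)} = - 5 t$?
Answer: $-436$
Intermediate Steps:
$a{\left(j \right)} = -7 + 2 j$ ($a{\left(j \right)} = \left(-7 + j\right) + j = -7 + 2 j$)
$h{\left(L \right)} = \sqrt{L} \left(-7 + 2 L\right)$ ($h{\left(L \right)} = \left(-7 + 2 L\right) \sqrt{L} = \sqrt{L} \left(-7 + 2 L\right)$)
$Z{\left(q \right)} = 2 + q$ ($Z{\left(q \right)} = 2 - \left(\sqrt{\left(-5\right) 0} \left(-7 + 2 \left(\left(-5\right) 0\right)\right) - q\right) = 2 - \left(\sqrt{0} \left(-7 + 2 \cdot 0\right) - q\right) = 2 - \left(0 \left(-7 + 0\right) - q\right) = 2 - \left(0 \left(-7\right) - q\right) = 2 - \left(0 - q\right) = 2 - - q = 2 + q$)
$S{\left(3,Z{\left(0 \right)} \right)} - 441 = \left(3 + \left(2 + 0\right)\right) - 441 = \left(3 + 2\right) - 441 = 5 - 441 = -436$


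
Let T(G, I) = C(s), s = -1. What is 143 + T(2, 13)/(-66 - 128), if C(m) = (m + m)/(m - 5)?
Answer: 83225/582 ≈ 143.00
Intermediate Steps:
C(m) = 2*m/(-5 + m) (C(m) = (2*m)/(-5 + m) = 2*m/(-5 + m))
T(G, I) = ⅓ (T(G, I) = 2*(-1)/(-5 - 1) = 2*(-1)/(-6) = 2*(-1)*(-⅙) = ⅓)
143 + T(2, 13)/(-66 - 128) = 143 + (⅓)/(-66 - 128) = 143 + (⅓)/(-194) = 143 - 1/194*⅓ = 143 - 1/582 = 83225/582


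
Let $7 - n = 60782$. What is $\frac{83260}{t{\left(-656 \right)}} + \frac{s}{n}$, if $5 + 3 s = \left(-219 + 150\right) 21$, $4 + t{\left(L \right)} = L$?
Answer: $- \frac{22999121}{182325} \approx -126.14$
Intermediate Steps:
$n = -60775$ ($n = 7 - 60782 = -60775$)
$t{\left(L \right)} = -4 + L$
$s = - \frac{1454}{3}$ ($s = - \frac{5}{3} + \frac{\left(-219 + 150\right) 21}{3} = - \frac{5}{3} + \frac{\left(-69\right) 21}{3} = - \frac{5}{3} + \frac{1}{3} \left(-1449\right) = - \frac{5}{3} - 483 = - \frac{1454}{3} \approx -484.67$)
$\frac{83260}{t{\left(-656 \right)}} + \frac{s}{n} = \frac{83260}{-4 - 656} - \frac{1454}{3 \left(-60775\right)} = \frac{83260}{-660} - - \frac{1454}{182325} = 83260 \left(- \frac{1}{660}\right) + \frac{1454}{182325} = - \frac{4163}{33} + \frac{1454}{182325} = - \frac{22999121}{182325}$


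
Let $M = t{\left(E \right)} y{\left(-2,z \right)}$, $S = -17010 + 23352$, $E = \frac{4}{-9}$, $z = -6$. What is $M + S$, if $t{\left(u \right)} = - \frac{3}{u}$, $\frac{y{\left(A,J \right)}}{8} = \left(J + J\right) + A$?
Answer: $5586$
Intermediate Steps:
$y{\left(A,J \right)} = 8 A + 16 J$ ($y{\left(A,J \right)} = 8 \left(\left(J + J\right) + A\right) = 8 \left(2 J + A\right) = 8 \left(A + 2 J\right) = 8 A + 16 J$)
$E = - \frac{4}{9}$ ($E = 4 \left(- \frac{1}{9}\right) = - \frac{4}{9} \approx -0.44444$)
$S = 6342$
$M = -756$ ($M = - \frac{3}{- \frac{4}{9}} \left(8 \left(-2\right) + 16 \left(-6\right)\right) = \left(-3\right) \left(- \frac{9}{4}\right) \left(-16 - 96\right) = \frac{27}{4} \left(-112\right) = -756$)
$M + S = -756 + 6342 = 5586$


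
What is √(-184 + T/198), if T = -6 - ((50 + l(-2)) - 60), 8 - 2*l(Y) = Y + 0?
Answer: I*√801526/66 ≈ 13.565*I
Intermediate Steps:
l(Y) = 4 - Y/2 (l(Y) = 4 - (Y + 0)/2 = 4 - Y/2)
T = -1 (T = -6 - ((50 + (4 - ½*(-2))) - 60) = -6 - ((50 + (4 + 1)) - 60) = -6 - ((50 + 5) - 60) = -6 - (55 - 60) = -6 - 1*(-5) = -6 + 5 = -1)
√(-184 + T/198) = √(-184 - 1/198) = √(-36433/198) = I*√801526/66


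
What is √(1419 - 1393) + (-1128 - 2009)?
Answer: -3137 + √26 ≈ -3131.9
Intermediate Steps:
√(1419 - 1393) + (-1128 - 2009) = √26 - 3137 = -3137 + √26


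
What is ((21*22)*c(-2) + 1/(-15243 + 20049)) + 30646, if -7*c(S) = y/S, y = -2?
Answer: 146967481/4806 ≈ 30580.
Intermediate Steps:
c(S) = 2/(7*S) (c(S) = -(-2)/(7*S) = 2/(7*S))
((21*22)*c(-2) + 1/(-15243 + 20049)) + 30646 = ((21*22)*((2/7)/(-2)) + 1/(-15243 + 20049)) + 30646 = (462*((2/7)*(-1/2)) + 1/4806) + 30646 = (462*(-1/7) + 1/4806) + 30646 = (-66 + 1/4806) + 30646 = -317195/4806 + 30646 = 146967481/4806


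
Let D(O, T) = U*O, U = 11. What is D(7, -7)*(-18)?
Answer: -1386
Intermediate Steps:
D(O, T) = 11*O
D(7, -7)*(-18) = (11*7)*(-18) = 77*(-18) = -1386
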